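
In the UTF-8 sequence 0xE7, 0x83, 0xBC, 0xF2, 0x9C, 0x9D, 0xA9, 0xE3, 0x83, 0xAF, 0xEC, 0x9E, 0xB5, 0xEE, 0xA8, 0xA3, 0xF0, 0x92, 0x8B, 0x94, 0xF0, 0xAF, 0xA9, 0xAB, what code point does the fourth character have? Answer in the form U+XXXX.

Offset 0: leading byte 0xE7 = 11100111 → 3-byte char #1 = E7 83 BC.
Offset 3: leading byte 0xF2 = 11110010 → 4-byte char #2 = F2 9C 9D A9.
Offset 7: leading byte 0xE3 = 11100011 → 3-byte char #3 = E3 83 AF.
Offset 10: leading byte 0xEC = 11101100 → 3-byte char #4 = EC 9E B5.
Leading byte 0xEC = 11101100 matches 1110xxxx → 3-byte sequence.
Byte 1: 0xEC = 11101100, payload 1100 (4 bits).
Byte 2: 0x9E = 10011110 (10xxxxxx ✓), payload 011110.
Byte 3: 0xB5 = 10110101 (10xxxxxx ✓), payload 110101.
Concatenate: 1100011110110101 = 0xC7B5 (16 bits → U+C7B5).

U+C7B5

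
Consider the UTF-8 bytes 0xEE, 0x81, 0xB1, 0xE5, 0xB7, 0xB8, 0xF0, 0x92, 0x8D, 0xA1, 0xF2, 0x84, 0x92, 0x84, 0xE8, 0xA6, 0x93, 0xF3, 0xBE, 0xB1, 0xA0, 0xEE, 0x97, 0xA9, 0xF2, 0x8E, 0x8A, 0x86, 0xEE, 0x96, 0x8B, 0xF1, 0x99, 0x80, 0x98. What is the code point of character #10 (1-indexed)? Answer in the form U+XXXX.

Offset 0: leading byte 0xEE = 11101110 → 3-byte char #1 = EE 81 B1.
Offset 3: leading byte 0xE5 = 11100101 → 3-byte char #2 = E5 B7 B8.
Offset 6: leading byte 0xF0 = 11110000 → 4-byte char #3 = F0 92 8D A1.
Offset 10: leading byte 0xF2 = 11110010 → 4-byte char #4 = F2 84 92 84.
Offset 14: leading byte 0xE8 = 11101000 → 3-byte char #5 = E8 A6 93.
Offset 17: leading byte 0xF3 = 11110011 → 4-byte char #6 = F3 BE B1 A0.
Offset 21: leading byte 0xEE = 11101110 → 3-byte char #7 = EE 97 A9.
Offset 24: leading byte 0xF2 = 11110010 → 4-byte char #8 = F2 8E 8A 86.
Offset 28: leading byte 0xEE = 11101110 → 3-byte char #9 = EE 96 8B.
Offset 31: leading byte 0xF1 = 11110001 → 4-byte char #10 = F1 99 80 98.
Leading byte 0xF1 = 11110001 matches 11110xxx → 4-byte sequence.
Byte 1: 0xF1 = 11110001, payload 001 (3 bits).
Byte 2: 0x99 = 10011001 (10xxxxxx ✓), payload 011001.
Byte 3: 0x80 = 10000000 (10xxxxxx ✓), payload 000000.
Byte 4: 0x98 = 10011000 (10xxxxxx ✓), payload 011000.
Concatenate: 001011001000000011000 = 0x59018 (21 bits → U+59018).

U+59018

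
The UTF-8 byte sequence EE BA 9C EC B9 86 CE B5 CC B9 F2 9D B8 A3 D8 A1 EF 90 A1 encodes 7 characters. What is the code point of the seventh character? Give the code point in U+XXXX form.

U+F421

Offset 0: leading byte 0xEE = 11101110 → 3-byte char #1 = EE BA 9C.
Offset 3: leading byte 0xEC = 11101100 → 3-byte char #2 = EC B9 86.
Offset 6: leading byte 0xCE = 11001110 → 2-byte char #3 = CE B5.
Offset 8: leading byte 0xCC = 11001100 → 2-byte char #4 = CC B9.
Offset 10: leading byte 0xF2 = 11110010 → 4-byte char #5 = F2 9D B8 A3.
Offset 14: leading byte 0xD8 = 11011000 → 2-byte char #6 = D8 A1.
Offset 16: leading byte 0xEF = 11101111 → 3-byte char #7 = EF 90 A1.
Leading byte 0xEF = 11101111 matches 1110xxxx → 3-byte sequence.
Byte 1: 0xEF = 11101111, payload 1111 (4 bits).
Byte 2: 0x90 = 10010000 (10xxxxxx ✓), payload 010000.
Byte 3: 0xA1 = 10100001 (10xxxxxx ✓), payload 100001.
Concatenate: 1111010000100001 = 0xF421 (16 bits → U+F421).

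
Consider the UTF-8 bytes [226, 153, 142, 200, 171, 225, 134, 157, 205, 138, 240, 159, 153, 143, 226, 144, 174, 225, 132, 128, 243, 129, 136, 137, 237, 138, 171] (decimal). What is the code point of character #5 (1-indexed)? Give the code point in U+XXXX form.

U+1F64F

Offset 0: leading byte 0xE2 = 11100010 → 3-byte char #1 = E2 99 8E.
Offset 3: leading byte 0xC8 = 11001000 → 2-byte char #2 = C8 AB.
Offset 5: leading byte 0xE1 = 11100001 → 3-byte char #3 = E1 86 9D.
Offset 8: leading byte 0xCD = 11001101 → 2-byte char #4 = CD 8A.
Offset 10: leading byte 0xF0 = 11110000 → 4-byte char #5 = F0 9F 99 8F.
Leading byte 0xF0 = 11110000 matches 11110xxx → 4-byte sequence.
Byte 1: 0xF0 = 11110000, payload 000 (3 bits).
Byte 2: 0x9F = 10011111 (10xxxxxx ✓), payload 011111.
Byte 3: 0x99 = 10011001 (10xxxxxx ✓), payload 011001.
Byte 4: 0x8F = 10001111 (10xxxxxx ✓), payload 001111.
Concatenate: 000011111011001001111 = 0x1F64F (21 bits → U+1F64F).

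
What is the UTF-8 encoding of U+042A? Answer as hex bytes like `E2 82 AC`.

D0 AA

U+042A = 0x42A = 1066 decimal. In range U+0080–U+07FF → 2-byte form: 110xxxxx 10xxxxxx.
Binary (11 bits): 10000101010.
Split 5+6: 10000 | 101010.
Byte 1: 11010000 = 0xD0.
Byte 2: 10101010 = 0xAA.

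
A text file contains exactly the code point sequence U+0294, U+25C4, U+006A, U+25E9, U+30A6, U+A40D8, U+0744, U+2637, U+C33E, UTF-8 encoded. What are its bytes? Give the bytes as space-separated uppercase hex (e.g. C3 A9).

U+0294: 2-byte form → CA 94.
U+25C4: 3-byte form → E2 97 84.
U+006A: 1-byte form → 6A.
U+25E9: 3-byte form → E2 97 A9.
U+30A6: 3-byte form → E3 82 A6.
U+A40D8: 4-byte form → F2 A4 83 98.
U+0744: 2-byte form → DD 84.
U+2637: 3-byte form → E2 98 B7.
U+C33E: 3-byte form → EC 8C BE.
Concatenated (24 bytes): CA 94 E2 97 84 6A E2 97 A9 E3 82 A6 F2 A4 83 98 DD 84 E2 98 B7 EC 8C BE.

CA 94 E2 97 84 6A E2 97 A9 E3 82 A6 F2 A4 83 98 DD 84 E2 98 B7 EC 8C BE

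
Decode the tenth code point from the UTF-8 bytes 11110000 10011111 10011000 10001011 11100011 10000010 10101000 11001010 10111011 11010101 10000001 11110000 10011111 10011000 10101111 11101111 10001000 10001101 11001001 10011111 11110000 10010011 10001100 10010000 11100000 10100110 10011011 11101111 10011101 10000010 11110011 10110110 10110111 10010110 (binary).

U+F742

Offset 0: leading byte 0xF0 = 11110000 → 4-byte char #1 = F0 9F 98 8B.
Offset 4: leading byte 0xE3 = 11100011 → 3-byte char #2 = E3 82 A8.
Offset 7: leading byte 0xCA = 11001010 → 2-byte char #3 = CA BB.
Offset 9: leading byte 0xD5 = 11010101 → 2-byte char #4 = D5 81.
Offset 11: leading byte 0xF0 = 11110000 → 4-byte char #5 = F0 9F 98 AF.
Offset 15: leading byte 0xEF = 11101111 → 3-byte char #6 = EF 88 8D.
Offset 18: leading byte 0xC9 = 11001001 → 2-byte char #7 = C9 9F.
Offset 20: leading byte 0xF0 = 11110000 → 4-byte char #8 = F0 93 8C 90.
Offset 24: leading byte 0xE0 = 11100000 → 3-byte char #9 = E0 A6 9B.
Offset 27: leading byte 0xEF = 11101111 → 3-byte char #10 = EF 9D 82.
Leading byte 0xEF = 11101111 matches 1110xxxx → 3-byte sequence.
Byte 1: 0xEF = 11101111, payload 1111 (4 bits).
Byte 2: 0x9D = 10011101 (10xxxxxx ✓), payload 011101.
Byte 3: 0x82 = 10000010 (10xxxxxx ✓), payload 000010.
Concatenate: 1111011101000010 = 0xF742 (16 bits → U+F742).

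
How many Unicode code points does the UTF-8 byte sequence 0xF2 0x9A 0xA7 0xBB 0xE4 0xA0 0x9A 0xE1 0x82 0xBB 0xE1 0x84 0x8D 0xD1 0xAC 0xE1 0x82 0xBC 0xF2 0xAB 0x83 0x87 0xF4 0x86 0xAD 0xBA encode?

Byte at offset 0: 0xF2 = 11110010 → 4-byte char (#1). Advance 4.
Byte at offset 4: 0xE4 = 11100100 → 3-byte char (#2). Advance 3.
Byte at offset 7: 0xE1 = 11100001 → 3-byte char (#3). Advance 3.
Byte at offset 10: 0xE1 = 11100001 → 3-byte char (#4). Advance 3.
Byte at offset 13: 0xD1 = 11010001 → 2-byte char (#5). Advance 2.
Byte at offset 15: 0xE1 = 11100001 → 3-byte char (#6). Advance 3.
Byte at offset 18: 0xF2 = 11110010 → 4-byte char (#7). Advance 4.
Byte at offset 22: 0xF4 = 11110100 → 4-byte char (#8). Advance 4.
Reached end at offset 26 after 8 code points.

8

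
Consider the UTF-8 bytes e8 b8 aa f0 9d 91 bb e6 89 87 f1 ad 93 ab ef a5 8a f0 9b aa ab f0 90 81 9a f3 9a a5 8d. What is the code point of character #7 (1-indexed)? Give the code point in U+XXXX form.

U+1005A

Offset 0: leading byte 0xE8 = 11101000 → 3-byte char #1 = E8 B8 AA.
Offset 3: leading byte 0xF0 = 11110000 → 4-byte char #2 = F0 9D 91 BB.
Offset 7: leading byte 0xE6 = 11100110 → 3-byte char #3 = E6 89 87.
Offset 10: leading byte 0xF1 = 11110001 → 4-byte char #4 = F1 AD 93 AB.
Offset 14: leading byte 0xEF = 11101111 → 3-byte char #5 = EF A5 8A.
Offset 17: leading byte 0xF0 = 11110000 → 4-byte char #6 = F0 9B AA AB.
Offset 21: leading byte 0xF0 = 11110000 → 4-byte char #7 = F0 90 81 9A.
Leading byte 0xF0 = 11110000 matches 11110xxx → 4-byte sequence.
Byte 1: 0xF0 = 11110000, payload 000 (3 bits).
Byte 2: 0x90 = 10010000 (10xxxxxx ✓), payload 010000.
Byte 3: 0x81 = 10000001 (10xxxxxx ✓), payload 000001.
Byte 4: 0x9A = 10011010 (10xxxxxx ✓), payload 011010.
Concatenate: 000010000000001011010 = 0x1005A (21 bits → U+1005A).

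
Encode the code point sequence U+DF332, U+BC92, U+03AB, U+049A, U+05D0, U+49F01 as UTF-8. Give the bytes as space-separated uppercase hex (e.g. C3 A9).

F3 9F 8C B2 EB B2 92 CE AB D2 9A D7 90 F1 89 BC 81

U+DF332: 4-byte form → F3 9F 8C B2.
U+BC92: 3-byte form → EB B2 92.
U+03AB: 2-byte form → CE AB.
U+049A: 2-byte form → D2 9A.
U+05D0: 2-byte form → D7 90.
U+49F01: 4-byte form → F1 89 BC 81.
Concatenated (17 bytes): F3 9F 8C B2 EB B2 92 CE AB D2 9A D7 90 F1 89 BC 81.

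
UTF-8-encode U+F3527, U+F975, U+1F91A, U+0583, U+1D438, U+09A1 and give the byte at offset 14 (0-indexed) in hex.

0x9D

U+F3527 → 4-byte form F3 B3 94 A7 at offsets 0–3.
U+F975 → 3-byte form EF A5 B5 at offsets 4–6.
U+1F91A → 4-byte form F0 9F A4 9A at offsets 7–10.
U+0583 → 2-byte form D6 83 at offsets 11–12.
U+1D438 → 4-byte form F0 9D 90 B8 at offsets 13–16.
Offset 14 falls in char 5's range; it's byte 2 of F0 9D 90 B8 = 0x9D.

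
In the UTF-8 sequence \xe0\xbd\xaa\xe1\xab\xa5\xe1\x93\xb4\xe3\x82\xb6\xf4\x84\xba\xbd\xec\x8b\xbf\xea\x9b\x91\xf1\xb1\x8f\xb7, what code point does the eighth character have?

U+713F7

Offset 0: leading byte 0xE0 = 11100000 → 3-byte char #1 = E0 BD AA.
Offset 3: leading byte 0xE1 = 11100001 → 3-byte char #2 = E1 AB A5.
Offset 6: leading byte 0xE1 = 11100001 → 3-byte char #3 = E1 93 B4.
Offset 9: leading byte 0xE3 = 11100011 → 3-byte char #4 = E3 82 B6.
Offset 12: leading byte 0xF4 = 11110100 → 4-byte char #5 = F4 84 BA BD.
Offset 16: leading byte 0xEC = 11101100 → 3-byte char #6 = EC 8B BF.
Offset 19: leading byte 0xEA = 11101010 → 3-byte char #7 = EA 9B 91.
Offset 22: leading byte 0xF1 = 11110001 → 4-byte char #8 = F1 B1 8F B7.
Leading byte 0xF1 = 11110001 matches 11110xxx → 4-byte sequence.
Byte 1: 0xF1 = 11110001, payload 001 (3 bits).
Byte 2: 0xB1 = 10110001 (10xxxxxx ✓), payload 110001.
Byte 3: 0x8F = 10001111 (10xxxxxx ✓), payload 001111.
Byte 4: 0xB7 = 10110111 (10xxxxxx ✓), payload 110111.
Concatenate: 001110001001111110111 = 0x713F7 (21 bits → U+713F7).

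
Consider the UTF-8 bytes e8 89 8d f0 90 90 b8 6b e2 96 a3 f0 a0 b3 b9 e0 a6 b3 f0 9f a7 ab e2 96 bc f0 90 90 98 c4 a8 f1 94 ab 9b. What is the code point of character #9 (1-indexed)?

Offset 0: leading byte 0xE8 = 11101000 → 3-byte char #1 = E8 89 8D.
Offset 3: leading byte 0xF0 = 11110000 → 4-byte char #2 = F0 90 90 B8.
Offset 7: leading byte 0x6B = 01101011 → 1-byte char #3 = 6B.
Offset 8: leading byte 0xE2 = 11100010 → 3-byte char #4 = E2 96 A3.
Offset 11: leading byte 0xF0 = 11110000 → 4-byte char #5 = F0 A0 B3 B9.
Offset 15: leading byte 0xE0 = 11100000 → 3-byte char #6 = E0 A6 B3.
Offset 18: leading byte 0xF0 = 11110000 → 4-byte char #7 = F0 9F A7 AB.
Offset 22: leading byte 0xE2 = 11100010 → 3-byte char #8 = E2 96 BC.
Offset 25: leading byte 0xF0 = 11110000 → 4-byte char #9 = F0 90 90 98.
Leading byte 0xF0 = 11110000 matches 11110xxx → 4-byte sequence.
Byte 1: 0xF0 = 11110000, payload 000 (3 bits).
Byte 2: 0x90 = 10010000 (10xxxxxx ✓), payload 010000.
Byte 3: 0x90 = 10010000 (10xxxxxx ✓), payload 010000.
Byte 4: 0x98 = 10011000 (10xxxxxx ✓), payload 011000.
Concatenate: 000010000010000011000 = 0x10418 (21 bits → U+10418).

U+10418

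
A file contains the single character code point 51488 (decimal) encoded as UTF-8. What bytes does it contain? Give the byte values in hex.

U+C920 = 0xC920 = 51488 decimal. In range U+0800–U+FFFF → 3-byte form: 1110xxxx 10xxxxxx 10xxxxxx.
Binary (16 bits): 1100100100100000.
Split 4+6+6: 1100 | 100100 | 100000.
Byte 1: 11101100 = 0xEC.
Byte 2: 10100100 = 0xA4.
Byte 3: 10100000 = 0xA0.

EC A4 A0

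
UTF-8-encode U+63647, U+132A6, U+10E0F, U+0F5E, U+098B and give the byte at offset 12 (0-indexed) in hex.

U+63647 → 4-byte form F1 A3 99 87 at offsets 0–3.
U+132A6 → 4-byte form F0 93 8A A6 at offsets 4–7.
U+10E0F → 4-byte form F0 90 B8 8F at offsets 8–11.
U+0F5E → 3-byte form E0 BD 9E at offsets 12–14.
Offset 12 falls in char 4's range; it's byte 1 of E0 BD 9E = 0xE0.

0xE0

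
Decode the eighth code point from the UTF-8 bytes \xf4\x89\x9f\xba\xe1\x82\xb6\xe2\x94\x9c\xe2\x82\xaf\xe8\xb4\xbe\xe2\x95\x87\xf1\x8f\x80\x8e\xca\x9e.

Offset 0: leading byte 0xF4 = 11110100 → 4-byte char #1 = F4 89 9F BA.
Offset 4: leading byte 0xE1 = 11100001 → 3-byte char #2 = E1 82 B6.
Offset 7: leading byte 0xE2 = 11100010 → 3-byte char #3 = E2 94 9C.
Offset 10: leading byte 0xE2 = 11100010 → 3-byte char #4 = E2 82 AF.
Offset 13: leading byte 0xE8 = 11101000 → 3-byte char #5 = E8 B4 BE.
Offset 16: leading byte 0xE2 = 11100010 → 3-byte char #6 = E2 95 87.
Offset 19: leading byte 0xF1 = 11110001 → 4-byte char #7 = F1 8F 80 8E.
Offset 23: leading byte 0xCA = 11001010 → 2-byte char #8 = CA 9E.
Leading byte 0xCA = 11001010 matches 110xxxxx → 2-byte sequence.
Byte 1: 0xCA = 11001010, payload 01010 (5 bits).
Byte 2: 0x9E = 10011110 (10xxxxxx ✓), payload 011110.
Concatenate: 01010011110 = 0x29E (11 bits → U+029E).

U+029E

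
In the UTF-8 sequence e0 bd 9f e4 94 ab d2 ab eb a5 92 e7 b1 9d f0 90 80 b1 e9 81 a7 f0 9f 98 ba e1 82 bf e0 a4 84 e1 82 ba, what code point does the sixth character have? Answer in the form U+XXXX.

U+10031

Offset 0: leading byte 0xE0 = 11100000 → 3-byte char #1 = E0 BD 9F.
Offset 3: leading byte 0xE4 = 11100100 → 3-byte char #2 = E4 94 AB.
Offset 6: leading byte 0xD2 = 11010010 → 2-byte char #3 = D2 AB.
Offset 8: leading byte 0xEB = 11101011 → 3-byte char #4 = EB A5 92.
Offset 11: leading byte 0xE7 = 11100111 → 3-byte char #5 = E7 B1 9D.
Offset 14: leading byte 0xF0 = 11110000 → 4-byte char #6 = F0 90 80 B1.
Leading byte 0xF0 = 11110000 matches 11110xxx → 4-byte sequence.
Byte 1: 0xF0 = 11110000, payload 000 (3 bits).
Byte 2: 0x90 = 10010000 (10xxxxxx ✓), payload 010000.
Byte 3: 0x80 = 10000000 (10xxxxxx ✓), payload 000000.
Byte 4: 0xB1 = 10110001 (10xxxxxx ✓), payload 110001.
Concatenate: 000010000000000110001 = 0x10031 (21 bits → U+10031).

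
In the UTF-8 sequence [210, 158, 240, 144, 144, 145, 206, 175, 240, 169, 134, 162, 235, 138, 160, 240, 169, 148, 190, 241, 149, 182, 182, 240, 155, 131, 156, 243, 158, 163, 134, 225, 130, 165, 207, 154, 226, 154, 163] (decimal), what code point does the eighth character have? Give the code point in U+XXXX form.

U+1B0DC

Offset 0: leading byte 0xD2 = 11010010 → 2-byte char #1 = D2 9E.
Offset 2: leading byte 0xF0 = 11110000 → 4-byte char #2 = F0 90 90 91.
Offset 6: leading byte 0xCE = 11001110 → 2-byte char #3 = CE AF.
Offset 8: leading byte 0xF0 = 11110000 → 4-byte char #4 = F0 A9 86 A2.
Offset 12: leading byte 0xEB = 11101011 → 3-byte char #5 = EB 8A A0.
Offset 15: leading byte 0xF0 = 11110000 → 4-byte char #6 = F0 A9 94 BE.
Offset 19: leading byte 0xF1 = 11110001 → 4-byte char #7 = F1 95 B6 B6.
Offset 23: leading byte 0xF0 = 11110000 → 4-byte char #8 = F0 9B 83 9C.
Leading byte 0xF0 = 11110000 matches 11110xxx → 4-byte sequence.
Byte 1: 0xF0 = 11110000, payload 000 (3 bits).
Byte 2: 0x9B = 10011011 (10xxxxxx ✓), payload 011011.
Byte 3: 0x83 = 10000011 (10xxxxxx ✓), payload 000011.
Byte 4: 0x9C = 10011100 (10xxxxxx ✓), payload 011100.
Concatenate: 000011011000011011100 = 0x1B0DC (21 bits → U+1B0DC).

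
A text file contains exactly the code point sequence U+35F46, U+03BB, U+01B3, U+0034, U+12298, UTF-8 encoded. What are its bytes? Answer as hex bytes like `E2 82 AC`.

U+35F46: 4-byte form → F0 B5 BD 86.
U+03BB: 2-byte form → CE BB.
U+01B3: 2-byte form → C6 B3.
U+0034: 1-byte form → 34.
U+12298: 4-byte form → F0 92 8A 98.
Concatenated (13 bytes): F0 B5 BD 86 CE BB C6 B3 34 F0 92 8A 98.

F0 B5 BD 86 CE BB C6 B3 34 F0 92 8A 98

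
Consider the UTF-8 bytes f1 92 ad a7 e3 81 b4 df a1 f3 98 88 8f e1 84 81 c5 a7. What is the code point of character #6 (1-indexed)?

U+0167

Offset 0: leading byte 0xF1 = 11110001 → 4-byte char #1 = F1 92 AD A7.
Offset 4: leading byte 0xE3 = 11100011 → 3-byte char #2 = E3 81 B4.
Offset 7: leading byte 0xDF = 11011111 → 2-byte char #3 = DF A1.
Offset 9: leading byte 0xF3 = 11110011 → 4-byte char #4 = F3 98 88 8F.
Offset 13: leading byte 0xE1 = 11100001 → 3-byte char #5 = E1 84 81.
Offset 16: leading byte 0xC5 = 11000101 → 2-byte char #6 = C5 A7.
Leading byte 0xC5 = 11000101 matches 110xxxxx → 2-byte sequence.
Byte 1: 0xC5 = 11000101, payload 00101 (5 bits).
Byte 2: 0xA7 = 10100111 (10xxxxxx ✓), payload 100111.
Concatenate: 00101100111 = 0x167 (11 bits → U+0167).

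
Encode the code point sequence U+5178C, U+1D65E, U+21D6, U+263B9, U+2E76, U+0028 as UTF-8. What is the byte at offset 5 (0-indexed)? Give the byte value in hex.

0x9D

U+5178C → 4-byte form F1 91 9E 8C at offsets 0–3.
U+1D65E → 4-byte form F0 9D 99 9E at offsets 4–7.
Offset 5 falls in char 2's range; it's byte 2 of F0 9D 99 9E = 0x9D.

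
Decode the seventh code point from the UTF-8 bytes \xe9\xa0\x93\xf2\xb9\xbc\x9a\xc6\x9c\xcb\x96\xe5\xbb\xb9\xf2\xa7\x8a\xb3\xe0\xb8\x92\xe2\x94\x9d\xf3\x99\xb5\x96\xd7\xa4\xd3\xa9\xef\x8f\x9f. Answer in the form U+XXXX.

Offset 0: leading byte 0xE9 = 11101001 → 3-byte char #1 = E9 A0 93.
Offset 3: leading byte 0xF2 = 11110010 → 4-byte char #2 = F2 B9 BC 9A.
Offset 7: leading byte 0xC6 = 11000110 → 2-byte char #3 = C6 9C.
Offset 9: leading byte 0xCB = 11001011 → 2-byte char #4 = CB 96.
Offset 11: leading byte 0xE5 = 11100101 → 3-byte char #5 = E5 BB B9.
Offset 14: leading byte 0xF2 = 11110010 → 4-byte char #6 = F2 A7 8A B3.
Offset 18: leading byte 0xE0 = 11100000 → 3-byte char #7 = E0 B8 92.
Leading byte 0xE0 = 11100000 matches 1110xxxx → 3-byte sequence.
Byte 1: 0xE0 = 11100000, payload 0000 (4 bits).
Byte 2: 0xB8 = 10111000 (10xxxxxx ✓), payload 111000.
Byte 3: 0x92 = 10010010 (10xxxxxx ✓), payload 010010.
Concatenate: 0000111000010010 = 0xE12 (16 bits → U+0E12).

U+0E12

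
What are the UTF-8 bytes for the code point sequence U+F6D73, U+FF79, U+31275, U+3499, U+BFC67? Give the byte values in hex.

U+F6D73: 4-byte form → F3 B6 B5 B3.
U+FF79: 3-byte form → EF BD B9.
U+31275: 4-byte form → F0 B1 89 B5.
U+3499: 3-byte form → E3 92 99.
U+BFC67: 4-byte form → F2 BF B1 A7.
Concatenated (18 bytes): F3 B6 B5 B3 EF BD B9 F0 B1 89 B5 E3 92 99 F2 BF B1 A7.

F3 B6 B5 B3 EF BD B9 F0 B1 89 B5 E3 92 99 F2 BF B1 A7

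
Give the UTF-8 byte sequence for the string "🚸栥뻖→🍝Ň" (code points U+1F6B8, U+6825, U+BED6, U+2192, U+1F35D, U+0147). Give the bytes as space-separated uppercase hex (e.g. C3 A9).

F0 9F 9A B8 E6 A0 A5 EB BB 96 E2 86 92 F0 9F 8D 9D C5 87

U+1F6B8: 4-byte form → F0 9F 9A B8.
U+6825: 3-byte form → E6 A0 A5.
U+BED6: 3-byte form → EB BB 96.
U+2192: 3-byte form → E2 86 92.
U+1F35D: 4-byte form → F0 9F 8D 9D.
U+0147: 2-byte form → C5 87.
Concatenated (19 bytes): F0 9F 9A B8 E6 A0 A5 EB BB 96 E2 86 92 F0 9F 8D 9D C5 87.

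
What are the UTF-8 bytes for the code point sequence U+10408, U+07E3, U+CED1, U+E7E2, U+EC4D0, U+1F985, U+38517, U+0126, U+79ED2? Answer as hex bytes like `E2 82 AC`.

U+10408: 4-byte form → F0 90 90 88.
U+07E3: 2-byte form → DF A3.
U+CED1: 3-byte form → EC BB 91.
U+E7E2: 3-byte form → EE 9F A2.
U+EC4D0: 4-byte form → F3 AC 93 90.
U+1F985: 4-byte form → F0 9F A6 85.
U+38517: 4-byte form → F0 B8 94 97.
U+0126: 2-byte form → C4 A6.
U+79ED2: 4-byte form → F1 B9 BB 92.
Concatenated (30 bytes): F0 90 90 88 DF A3 EC BB 91 EE 9F A2 F3 AC 93 90 F0 9F A6 85 F0 B8 94 97 C4 A6 F1 B9 BB 92.

F0 90 90 88 DF A3 EC BB 91 EE 9F A2 F3 AC 93 90 F0 9F A6 85 F0 B8 94 97 C4 A6 F1 B9 BB 92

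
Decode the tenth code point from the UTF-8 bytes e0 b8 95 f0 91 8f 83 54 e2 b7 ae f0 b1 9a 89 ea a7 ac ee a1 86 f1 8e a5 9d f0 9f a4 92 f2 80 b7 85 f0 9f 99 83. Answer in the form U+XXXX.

Offset 0: leading byte 0xE0 = 11100000 → 3-byte char #1 = E0 B8 95.
Offset 3: leading byte 0xF0 = 11110000 → 4-byte char #2 = F0 91 8F 83.
Offset 7: leading byte 0x54 = 01010100 → 1-byte char #3 = 54.
Offset 8: leading byte 0xE2 = 11100010 → 3-byte char #4 = E2 B7 AE.
Offset 11: leading byte 0xF0 = 11110000 → 4-byte char #5 = F0 B1 9A 89.
Offset 15: leading byte 0xEA = 11101010 → 3-byte char #6 = EA A7 AC.
Offset 18: leading byte 0xEE = 11101110 → 3-byte char #7 = EE A1 86.
Offset 21: leading byte 0xF1 = 11110001 → 4-byte char #8 = F1 8E A5 9D.
Offset 25: leading byte 0xF0 = 11110000 → 4-byte char #9 = F0 9F A4 92.
Offset 29: leading byte 0xF2 = 11110010 → 4-byte char #10 = F2 80 B7 85.
Leading byte 0xF2 = 11110010 matches 11110xxx → 4-byte sequence.
Byte 1: 0xF2 = 11110010, payload 010 (3 bits).
Byte 2: 0x80 = 10000000 (10xxxxxx ✓), payload 000000.
Byte 3: 0xB7 = 10110111 (10xxxxxx ✓), payload 110111.
Byte 4: 0x85 = 10000101 (10xxxxxx ✓), payload 000101.
Concatenate: 010000000110111000101 = 0x80DC5 (21 bits → U+80DC5).

U+80DC5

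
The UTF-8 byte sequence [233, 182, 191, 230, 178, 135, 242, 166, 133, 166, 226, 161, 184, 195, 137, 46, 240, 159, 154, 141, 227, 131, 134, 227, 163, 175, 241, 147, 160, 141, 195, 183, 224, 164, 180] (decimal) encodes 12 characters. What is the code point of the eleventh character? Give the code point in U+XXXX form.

U+00F7

Offset 0: leading byte 0xE9 = 11101001 → 3-byte char #1 = E9 B6 BF.
Offset 3: leading byte 0xE6 = 11100110 → 3-byte char #2 = E6 B2 87.
Offset 6: leading byte 0xF2 = 11110010 → 4-byte char #3 = F2 A6 85 A6.
Offset 10: leading byte 0xE2 = 11100010 → 3-byte char #4 = E2 A1 B8.
Offset 13: leading byte 0xC3 = 11000011 → 2-byte char #5 = C3 89.
Offset 15: leading byte 0x2E = 00101110 → 1-byte char #6 = 2E.
Offset 16: leading byte 0xF0 = 11110000 → 4-byte char #7 = F0 9F 9A 8D.
Offset 20: leading byte 0xE3 = 11100011 → 3-byte char #8 = E3 83 86.
Offset 23: leading byte 0xE3 = 11100011 → 3-byte char #9 = E3 A3 AF.
Offset 26: leading byte 0xF1 = 11110001 → 4-byte char #10 = F1 93 A0 8D.
Offset 30: leading byte 0xC3 = 11000011 → 2-byte char #11 = C3 B7.
Leading byte 0xC3 = 11000011 matches 110xxxxx → 2-byte sequence.
Byte 1: 0xC3 = 11000011, payload 00011 (5 bits).
Byte 2: 0xB7 = 10110111 (10xxxxxx ✓), payload 110111.
Concatenate: 00011110111 = 0xF7 (11 bits → U+00F7).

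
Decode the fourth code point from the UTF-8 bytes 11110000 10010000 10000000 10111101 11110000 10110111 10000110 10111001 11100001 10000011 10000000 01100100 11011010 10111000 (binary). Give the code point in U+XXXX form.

U+0064

Offset 0: leading byte 0xF0 = 11110000 → 4-byte char #1 = F0 90 80 BD.
Offset 4: leading byte 0xF0 = 11110000 → 4-byte char #2 = F0 B7 86 B9.
Offset 8: leading byte 0xE1 = 11100001 → 3-byte char #3 = E1 83 80.
Offset 11: leading byte 0x64 = 01100100 → 1-byte char #4 = 64.
Leading byte 0x64 = 01100100 matches 0xxxxxxx → 1-byte sequence.
Byte 1: 0x64 = 01100100, payload 1100100 (7 bits).
Concatenate: 1100100 = 0x64 (7 bits → U+0064).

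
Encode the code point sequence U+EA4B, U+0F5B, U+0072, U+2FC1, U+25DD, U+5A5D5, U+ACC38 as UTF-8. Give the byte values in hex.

EE A9 8B E0 BD 9B 72 E2 BF 81 E2 97 9D F1 9A 97 95 F2 AC B0 B8

U+EA4B: 3-byte form → EE A9 8B.
U+0F5B: 3-byte form → E0 BD 9B.
U+0072: 1-byte form → 72.
U+2FC1: 3-byte form → E2 BF 81.
U+25DD: 3-byte form → E2 97 9D.
U+5A5D5: 4-byte form → F1 9A 97 95.
U+ACC38: 4-byte form → F2 AC B0 B8.
Concatenated (21 bytes): EE A9 8B E0 BD 9B 72 E2 BF 81 E2 97 9D F1 9A 97 95 F2 AC B0 B8.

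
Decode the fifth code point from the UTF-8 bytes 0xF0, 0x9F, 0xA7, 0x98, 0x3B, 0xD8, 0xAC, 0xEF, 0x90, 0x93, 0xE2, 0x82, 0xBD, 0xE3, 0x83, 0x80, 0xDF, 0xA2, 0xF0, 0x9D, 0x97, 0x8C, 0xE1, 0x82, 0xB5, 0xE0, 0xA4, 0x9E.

Offset 0: leading byte 0xF0 = 11110000 → 4-byte char #1 = F0 9F A7 98.
Offset 4: leading byte 0x3B = 00111011 → 1-byte char #2 = 3B.
Offset 5: leading byte 0xD8 = 11011000 → 2-byte char #3 = D8 AC.
Offset 7: leading byte 0xEF = 11101111 → 3-byte char #4 = EF 90 93.
Offset 10: leading byte 0xE2 = 11100010 → 3-byte char #5 = E2 82 BD.
Leading byte 0xE2 = 11100010 matches 1110xxxx → 3-byte sequence.
Byte 1: 0xE2 = 11100010, payload 0010 (4 bits).
Byte 2: 0x82 = 10000010 (10xxxxxx ✓), payload 000010.
Byte 3: 0xBD = 10111101 (10xxxxxx ✓), payload 111101.
Concatenate: 0010000010111101 = 0x20BD (16 bits → U+20BD).

U+20BD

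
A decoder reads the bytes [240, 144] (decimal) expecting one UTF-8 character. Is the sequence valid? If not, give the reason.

invalid (sequence truncated)

Leading byte 0xF0 = 11110000 → 4-byte form, but only 2 bytes are present.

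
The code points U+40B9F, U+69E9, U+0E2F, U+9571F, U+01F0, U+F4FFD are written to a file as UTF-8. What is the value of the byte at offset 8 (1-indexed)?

0xE0

1-indexed offset 8 is 0-indexed offset 7.
U+40B9F → 4-byte form F1 80 AE 9F at offsets 0–3.
U+69E9 → 3-byte form E6 A7 A9 at offsets 4–6.
U+0E2F → 3-byte form E0 B8 AF at offsets 7–9.
Offset 7 falls in char 3's range; it's byte 1 of E0 B8 AF = 0xE0.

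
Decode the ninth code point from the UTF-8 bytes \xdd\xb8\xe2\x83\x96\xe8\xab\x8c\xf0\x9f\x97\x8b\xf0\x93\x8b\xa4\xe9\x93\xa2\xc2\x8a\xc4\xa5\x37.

U+0037

Offset 0: leading byte 0xDD = 11011101 → 2-byte char #1 = DD B8.
Offset 2: leading byte 0xE2 = 11100010 → 3-byte char #2 = E2 83 96.
Offset 5: leading byte 0xE8 = 11101000 → 3-byte char #3 = E8 AB 8C.
Offset 8: leading byte 0xF0 = 11110000 → 4-byte char #4 = F0 9F 97 8B.
Offset 12: leading byte 0xF0 = 11110000 → 4-byte char #5 = F0 93 8B A4.
Offset 16: leading byte 0xE9 = 11101001 → 3-byte char #6 = E9 93 A2.
Offset 19: leading byte 0xC2 = 11000010 → 2-byte char #7 = C2 8A.
Offset 21: leading byte 0xC4 = 11000100 → 2-byte char #8 = C4 A5.
Offset 23: leading byte 0x37 = 00110111 → 1-byte char #9 = 37.
Leading byte 0x37 = 00110111 matches 0xxxxxxx → 1-byte sequence.
Byte 1: 0x37 = 00110111, payload 0110111 (7 bits).
Concatenate: 0110111 = 0x37 (7 bits → U+0037).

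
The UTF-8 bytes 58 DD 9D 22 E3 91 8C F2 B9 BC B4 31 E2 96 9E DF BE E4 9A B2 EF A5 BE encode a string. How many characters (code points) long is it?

10

Byte at offset 0: 0x58 = 01011000 → 1-byte char (#1). Advance 1.
Byte at offset 1: 0xDD = 11011101 → 2-byte char (#2). Advance 2.
Byte at offset 3: 0x22 = 00100010 → 1-byte char (#3). Advance 1.
Byte at offset 4: 0xE3 = 11100011 → 3-byte char (#4). Advance 3.
Byte at offset 7: 0xF2 = 11110010 → 4-byte char (#5). Advance 4.
Byte at offset 11: 0x31 = 00110001 → 1-byte char (#6). Advance 1.
Byte at offset 12: 0xE2 = 11100010 → 3-byte char (#7). Advance 3.
Byte at offset 15: 0xDF = 11011111 → 2-byte char (#8). Advance 2.
Byte at offset 17: 0xE4 = 11100100 → 3-byte char (#9). Advance 3.
Byte at offset 20: 0xEF = 11101111 → 3-byte char (#10). Advance 3.
Reached end at offset 23 after 10 code points.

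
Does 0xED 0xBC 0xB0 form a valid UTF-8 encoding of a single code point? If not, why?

invalid (encodes a surrogate (U+D800–U+DFFF))

Structurally a 3-byte sequence; payload = 0xDF30.
But 0xDF30 is in U+D800–U+DFFF, the surrogate range. Surrogates are not Unicode scalar values and are forbidden in UTF-8.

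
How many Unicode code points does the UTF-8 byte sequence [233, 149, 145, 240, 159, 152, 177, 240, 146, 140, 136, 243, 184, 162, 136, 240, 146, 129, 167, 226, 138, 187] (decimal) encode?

Byte at offset 0: 0xE9 = 11101001 → 3-byte char (#1). Advance 3.
Byte at offset 3: 0xF0 = 11110000 → 4-byte char (#2). Advance 4.
Byte at offset 7: 0xF0 = 11110000 → 4-byte char (#3). Advance 4.
Byte at offset 11: 0xF3 = 11110011 → 4-byte char (#4). Advance 4.
Byte at offset 15: 0xF0 = 11110000 → 4-byte char (#5). Advance 4.
Byte at offset 19: 0xE2 = 11100010 → 3-byte char (#6). Advance 3.
Reached end at offset 22 after 6 code points.

6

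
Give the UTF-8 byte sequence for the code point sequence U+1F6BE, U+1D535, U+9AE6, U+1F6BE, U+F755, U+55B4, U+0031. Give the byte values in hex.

F0 9F 9A BE F0 9D 94 B5 E9 AB A6 F0 9F 9A BE EF 9D 95 E5 96 B4 31

U+1F6BE: 4-byte form → F0 9F 9A BE.
U+1D535: 4-byte form → F0 9D 94 B5.
U+9AE6: 3-byte form → E9 AB A6.
U+1F6BE: 4-byte form → F0 9F 9A BE.
U+F755: 3-byte form → EF 9D 95.
U+55B4: 3-byte form → E5 96 B4.
U+0031: 1-byte form → 31.
Concatenated (22 bytes): F0 9F 9A BE F0 9D 94 B5 E9 AB A6 F0 9F 9A BE EF 9D 95 E5 96 B4 31.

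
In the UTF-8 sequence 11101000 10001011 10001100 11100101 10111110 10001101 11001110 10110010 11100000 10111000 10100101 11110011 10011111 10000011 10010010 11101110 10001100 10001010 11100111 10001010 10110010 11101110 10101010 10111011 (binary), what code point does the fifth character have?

U+DF0D2

Offset 0: leading byte 0xE8 = 11101000 → 3-byte char #1 = E8 8B 8C.
Offset 3: leading byte 0xE5 = 11100101 → 3-byte char #2 = E5 BE 8D.
Offset 6: leading byte 0xCE = 11001110 → 2-byte char #3 = CE B2.
Offset 8: leading byte 0xE0 = 11100000 → 3-byte char #4 = E0 B8 A5.
Offset 11: leading byte 0xF3 = 11110011 → 4-byte char #5 = F3 9F 83 92.
Leading byte 0xF3 = 11110011 matches 11110xxx → 4-byte sequence.
Byte 1: 0xF3 = 11110011, payload 011 (3 bits).
Byte 2: 0x9F = 10011111 (10xxxxxx ✓), payload 011111.
Byte 3: 0x83 = 10000011 (10xxxxxx ✓), payload 000011.
Byte 4: 0x92 = 10010010 (10xxxxxx ✓), payload 010010.
Concatenate: 011011111000011010010 = 0xDF0D2 (21 bits → U+DF0D2).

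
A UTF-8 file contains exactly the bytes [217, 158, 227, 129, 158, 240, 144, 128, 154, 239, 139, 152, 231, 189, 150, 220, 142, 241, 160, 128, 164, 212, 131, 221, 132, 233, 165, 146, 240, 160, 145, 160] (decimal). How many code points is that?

Byte at offset 0: 0xD9 = 11011001 → 2-byte char (#1). Advance 2.
Byte at offset 2: 0xE3 = 11100011 → 3-byte char (#2). Advance 3.
Byte at offset 5: 0xF0 = 11110000 → 4-byte char (#3). Advance 4.
Byte at offset 9: 0xEF = 11101111 → 3-byte char (#4). Advance 3.
Byte at offset 12: 0xE7 = 11100111 → 3-byte char (#5). Advance 3.
Byte at offset 15: 0xDC = 11011100 → 2-byte char (#6). Advance 2.
Byte at offset 17: 0xF1 = 11110001 → 4-byte char (#7). Advance 4.
Byte at offset 21: 0xD4 = 11010100 → 2-byte char (#8). Advance 2.
Byte at offset 23: 0xDD = 11011101 → 2-byte char (#9). Advance 2.
Byte at offset 25: 0xE9 = 11101001 → 3-byte char (#10). Advance 3.
Byte at offset 28: 0xF0 = 11110000 → 4-byte char (#11). Advance 4.
Reached end at offset 32 after 11 code points.

11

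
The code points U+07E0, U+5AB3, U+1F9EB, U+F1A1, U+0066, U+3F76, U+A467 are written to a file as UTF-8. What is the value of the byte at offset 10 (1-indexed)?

1-indexed offset 10 is 0-indexed offset 9.
U+07E0 → 2-byte form DF A0 at offsets 0–1.
U+5AB3 → 3-byte form E5 AA B3 at offsets 2–4.
U+1F9EB → 4-byte form F0 9F A7 AB at offsets 5–8.
U+F1A1 → 3-byte form EF 86 A1 at offsets 9–11.
Offset 9 falls in char 4's range; it's byte 1 of EF 86 A1 = 0xEF.

0xEF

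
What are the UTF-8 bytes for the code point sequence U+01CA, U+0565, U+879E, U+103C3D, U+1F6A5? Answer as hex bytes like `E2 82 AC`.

U+01CA: 2-byte form → C7 8A.
U+0565: 2-byte form → D5 A5.
U+879E: 3-byte form → E8 9E 9E.
U+103C3D: 4-byte form → F4 83 B0 BD.
U+1F6A5: 4-byte form → F0 9F 9A A5.
Concatenated (15 bytes): C7 8A D5 A5 E8 9E 9E F4 83 B0 BD F0 9F 9A A5.

C7 8A D5 A5 E8 9E 9E F4 83 B0 BD F0 9F 9A A5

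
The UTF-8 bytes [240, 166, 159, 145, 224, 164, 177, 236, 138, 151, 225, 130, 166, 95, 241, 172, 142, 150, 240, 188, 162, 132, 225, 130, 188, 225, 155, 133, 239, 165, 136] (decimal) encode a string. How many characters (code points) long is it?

10

Byte at offset 0: 0xF0 = 11110000 → 4-byte char (#1). Advance 4.
Byte at offset 4: 0xE0 = 11100000 → 3-byte char (#2). Advance 3.
Byte at offset 7: 0xEC = 11101100 → 3-byte char (#3). Advance 3.
Byte at offset 10: 0xE1 = 11100001 → 3-byte char (#4). Advance 3.
Byte at offset 13: 0x5F = 01011111 → 1-byte char (#5). Advance 1.
Byte at offset 14: 0xF1 = 11110001 → 4-byte char (#6). Advance 4.
Byte at offset 18: 0xF0 = 11110000 → 4-byte char (#7). Advance 4.
Byte at offset 22: 0xE1 = 11100001 → 3-byte char (#8). Advance 3.
Byte at offset 25: 0xE1 = 11100001 → 3-byte char (#9). Advance 3.
Byte at offset 28: 0xEF = 11101111 → 3-byte char (#10). Advance 3.
Reached end at offset 31 after 10 code points.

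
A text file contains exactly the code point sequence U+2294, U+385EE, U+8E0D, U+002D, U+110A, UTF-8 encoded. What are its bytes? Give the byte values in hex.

E2 8A 94 F0 B8 97 AE E8 B8 8D 2D E1 84 8A

U+2294: 3-byte form → E2 8A 94.
U+385EE: 4-byte form → F0 B8 97 AE.
U+8E0D: 3-byte form → E8 B8 8D.
U+002D: 1-byte form → 2D.
U+110A: 3-byte form → E1 84 8A.
Concatenated (14 bytes): E2 8A 94 F0 B8 97 AE E8 B8 8D 2D E1 84 8A.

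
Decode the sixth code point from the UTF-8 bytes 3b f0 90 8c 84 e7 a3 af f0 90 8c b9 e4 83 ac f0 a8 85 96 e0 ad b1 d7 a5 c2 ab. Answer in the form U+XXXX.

Offset 0: leading byte 0x3B = 00111011 → 1-byte char #1 = 3B.
Offset 1: leading byte 0xF0 = 11110000 → 4-byte char #2 = F0 90 8C 84.
Offset 5: leading byte 0xE7 = 11100111 → 3-byte char #3 = E7 A3 AF.
Offset 8: leading byte 0xF0 = 11110000 → 4-byte char #4 = F0 90 8C B9.
Offset 12: leading byte 0xE4 = 11100100 → 3-byte char #5 = E4 83 AC.
Offset 15: leading byte 0xF0 = 11110000 → 4-byte char #6 = F0 A8 85 96.
Leading byte 0xF0 = 11110000 matches 11110xxx → 4-byte sequence.
Byte 1: 0xF0 = 11110000, payload 000 (3 bits).
Byte 2: 0xA8 = 10101000 (10xxxxxx ✓), payload 101000.
Byte 3: 0x85 = 10000101 (10xxxxxx ✓), payload 000101.
Byte 4: 0x96 = 10010110 (10xxxxxx ✓), payload 010110.
Concatenate: 000101000000101010110 = 0x28156 (21 bits → U+28156).

U+28156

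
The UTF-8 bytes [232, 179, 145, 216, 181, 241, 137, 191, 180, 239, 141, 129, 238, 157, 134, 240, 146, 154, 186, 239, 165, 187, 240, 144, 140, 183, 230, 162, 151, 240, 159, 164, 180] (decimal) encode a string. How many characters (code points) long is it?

Byte at offset 0: 0xE8 = 11101000 → 3-byte char (#1). Advance 3.
Byte at offset 3: 0xD8 = 11011000 → 2-byte char (#2). Advance 2.
Byte at offset 5: 0xF1 = 11110001 → 4-byte char (#3). Advance 4.
Byte at offset 9: 0xEF = 11101111 → 3-byte char (#4). Advance 3.
Byte at offset 12: 0xEE = 11101110 → 3-byte char (#5). Advance 3.
Byte at offset 15: 0xF0 = 11110000 → 4-byte char (#6). Advance 4.
Byte at offset 19: 0xEF = 11101111 → 3-byte char (#7). Advance 3.
Byte at offset 22: 0xF0 = 11110000 → 4-byte char (#8). Advance 4.
Byte at offset 26: 0xE6 = 11100110 → 3-byte char (#9). Advance 3.
Byte at offset 29: 0xF0 = 11110000 → 4-byte char (#10). Advance 4.
Reached end at offset 33 after 10 code points.

10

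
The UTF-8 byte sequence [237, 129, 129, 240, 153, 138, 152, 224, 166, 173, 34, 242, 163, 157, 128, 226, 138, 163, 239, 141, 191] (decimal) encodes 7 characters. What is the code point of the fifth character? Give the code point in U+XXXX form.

U+A3740

Offset 0: leading byte 0xED = 11101101 → 3-byte char #1 = ED 81 81.
Offset 3: leading byte 0xF0 = 11110000 → 4-byte char #2 = F0 99 8A 98.
Offset 7: leading byte 0xE0 = 11100000 → 3-byte char #3 = E0 A6 AD.
Offset 10: leading byte 0x22 = 00100010 → 1-byte char #4 = 22.
Offset 11: leading byte 0xF2 = 11110010 → 4-byte char #5 = F2 A3 9D 80.
Leading byte 0xF2 = 11110010 matches 11110xxx → 4-byte sequence.
Byte 1: 0xF2 = 11110010, payload 010 (3 bits).
Byte 2: 0xA3 = 10100011 (10xxxxxx ✓), payload 100011.
Byte 3: 0x9D = 10011101 (10xxxxxx ✓), payload 011101.
Byte 4: 0x80 = 10000000 (10xxxxxx ✓), payload 000000.
Concatenate: 010100011011101000000 = 0xA3740 (21 bits → U+A3740).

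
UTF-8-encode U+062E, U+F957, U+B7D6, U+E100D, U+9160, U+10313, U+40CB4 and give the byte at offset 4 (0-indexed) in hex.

U+062E → 2-byte form D8 AE at offsets 0–1.
U+F957 → 3-byte form EF A5 97 at offsets 2–4.
Offset 4 falls in char 2's range; it's byte 3 of EF A5 97 = 0x97.

0x97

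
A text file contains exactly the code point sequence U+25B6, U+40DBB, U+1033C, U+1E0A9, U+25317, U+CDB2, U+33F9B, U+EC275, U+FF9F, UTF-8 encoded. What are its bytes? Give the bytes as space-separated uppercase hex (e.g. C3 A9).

E2 96 B6 F1 80 B6 BB F0 90 8C BC F0 9E 82 A9 F0 A5 8C 97 EC B6 B2 F0 B3 BE 9B F3 AC 89 B5 EF BE 9F

U+25B6: 3-byte form → E2 96 B6.
U+40DBB: 4-byte form → F1 80 B6 BB.
U+1033C: 4-byte form → F0 90 8C BC.
U+1E0A9: 4-byte form → F0 9E 82 A9.
U+25317: 4-byte form → F0 A5 8C 97.
U+CDB2: 3-byte form → EC B6 B2.
U+33F9B: 4-byte form → F0 B3 BE 9B.
U+EC275: 4-byte form → F3 AC 89 B5.
U+FF9F: 3-byte form → EF BE 9F.
Concatenated (33 bytes): E2 96 B6 F1 80 B6 BB F0 90 8C BC F0 9E 82 A9 F0 A5 8C 97 EC B6 B2 F0 B3 BE 9B F3 AC 89 B5 EF BE 9F.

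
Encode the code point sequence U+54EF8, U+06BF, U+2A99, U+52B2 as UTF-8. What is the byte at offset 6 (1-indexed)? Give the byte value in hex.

0xBF

1-indexed offset 6 is 0-indexed offset 5.
U+54EF8 → 4-byte form F1 94 BB B8 at offsets 0–3.
U+06BF → 2-byte form DA BF at offsets 4–5.
Offset 5 falls in char 2's range; it's byte 2 of DA BF = 0xBF.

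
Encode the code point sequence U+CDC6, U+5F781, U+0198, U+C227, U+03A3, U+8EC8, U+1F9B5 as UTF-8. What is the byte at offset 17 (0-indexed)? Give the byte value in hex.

0xF0

U+CDC6 → 3-byte form EC B7 86 at offsets 0–2.
U+5F781 → 4-byte form F1 9F 9E 81 at offsets 3–6.
U+0198 → 2-byte form C6 98 at offsets 7–8.
U+C227 → 3-byte form EC 88 A7 at offsets 9–11.
U+03A3 → 2-byte form CE A3 at offsets 12–13.
U+8EC8 → 3-byte form E8 BB 88 at offsets 14–16.
U+1F9B5 → 4-byte form F0 9F A6 B5 at offsets 17–20.
Offset 17 falls in char 7's range; it's byte 1 of F0 9F A6 B5 = 0xF0.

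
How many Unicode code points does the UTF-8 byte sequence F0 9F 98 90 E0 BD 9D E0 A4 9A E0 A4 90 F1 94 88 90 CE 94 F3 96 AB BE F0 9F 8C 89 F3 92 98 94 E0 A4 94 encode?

Byte at offset 0: 0xF0 = 11110000 → 4-byte char (#1). Advance 4.
Byte at offset 4: 0xE0 = 11100000 → 3-byte char (#2). Advance 3.
Byte at offset 7: 0xE0 = 11100000 → 3-byte char (#3). Advance 3.
Byte at offset 10: 0xE0 = 11100000 → 3-byte char (#4). Advance 3.
Byte at offset 13: 0xF1 = 11110001 → 4-byte char (#5). Advance 4.
Byte at offset 17: 0xCE = 11001110 → 2-byte char (#6). Advance 2.
Byte at offset 19: 0xF3 = 11110011 → 4-byte char (#7). Advance 4.
Byte at offset 23: 0xF0 = 11110000 → 4-byte char (#8). Advance 4.
Byte at offset 27: 0xF3 = 11110011 → 4-byte char (#9). Advance 4.
Byte at offset 31: 0xE0 = 11100000 → 3-byte char (#10). Advance 3.
Reached end at offset 34 after 10 code points.

10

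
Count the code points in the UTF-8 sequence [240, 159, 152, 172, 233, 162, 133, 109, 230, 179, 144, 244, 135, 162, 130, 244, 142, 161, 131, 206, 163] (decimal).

7

Byte at offset 0: 0xF0 = 11110000 → 4-byte char (#1). Advance 4.
Byte at offset 4: 0xE9 = 11101001 → 3-byte char (#2). Advance 3.
Byte at offset 7: 0x6D = 01101101 → 1-byte char (#3). Advance 1.
Byte at offset 8: 0xE6 = 11100110 → 3-byte char (#4). Advance 3.
Byte at offset 11: 0xF4 = 11110100 → 4-byte char (#5). Advance 4.
Byte at offset 15: 0xF4 = 11110100 → 4-byte char (#6). Advance 4.
Byte at offset 19: 0xCE = 11001110 → 2-byte char (#7). Advance 2.
Reached end at offset 21 after 7 code points.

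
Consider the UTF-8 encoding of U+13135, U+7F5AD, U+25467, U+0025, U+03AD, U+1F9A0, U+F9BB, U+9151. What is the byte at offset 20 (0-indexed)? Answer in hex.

U+13135 → 4-byte form F0 93 84 B5 at offsets 0–3.
U+7F5AD → 4-byte form F1 BF 96 AD at offsets 4–7.
U+25467 → 4-byte form F0 A5 91 A7 at offsets 8–11.
U+0025 → 1-byte form 25 at offsets 12–12.
U+03AD → 2-byte form CE AD at offsets 13–14.
U+1F9A0 → 4-byte form F0 9F A6 A0 at offsets 15–18.
U+F9BB → 3-byte form EF A6 BB at offsets 19–21.
Offset 20 falls in char 7's range; it's byte 2 of EF A6 BB = 0xA6.

0xA6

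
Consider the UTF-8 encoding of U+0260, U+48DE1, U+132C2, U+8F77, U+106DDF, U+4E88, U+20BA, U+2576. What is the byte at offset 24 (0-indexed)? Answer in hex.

U+0260 → 2-byte form C9 A0 at offsets 0–1.
U+48DE1 → 4-byte form F1 88 B7 A1 at offsets 2–5.
U+132C2 → 4-byte form F0 93 8B 82 at offsets 6–9.
U+8F77 → 3-byte form E8 BD B7 at offsets 10–12.
U+106DDF → 4-byte form F4 86 B7 9F at offsets 13–16.
U+4E88 → 3-byte form E4 BA 88 at offsets 17–19.
U+20BA → 3-byte form E2 82 BA at offsets 20–22.
U+2576 → 3-byte form E2 95 B6 at offsets 23–25.
Offset 24 falls in char 8's range; it's byte 2 of E2 95 B6 = 0x95.

0x95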